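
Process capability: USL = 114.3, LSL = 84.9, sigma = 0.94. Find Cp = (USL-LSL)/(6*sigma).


Cp = (USL - LSL) / (6 * sigma)
= (114.3 - 84.9) / (6 * 0.94)
= 29.4000 / 5.6400
= 5.2128

5.2128


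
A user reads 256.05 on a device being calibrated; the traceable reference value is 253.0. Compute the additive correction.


Correction = standard - reading
= 253.0 - 256.05
= -3.0500

-3.0500


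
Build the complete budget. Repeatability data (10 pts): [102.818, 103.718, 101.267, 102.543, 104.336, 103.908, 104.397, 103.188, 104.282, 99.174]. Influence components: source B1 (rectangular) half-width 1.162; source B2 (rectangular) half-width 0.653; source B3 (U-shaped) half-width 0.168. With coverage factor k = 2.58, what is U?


mean = (102.818 + 103.718 + 101.267 + 102.543 + 104.336 + 103.908 + 104.397 + 103.188 + 104.282 + 99.174) / 10 = 102.9631
s = sqrt(sum((x - mean)^2)/(n-1)) = 1.6541289
u_A = s / sqrt(n) = 1.6541289 / sqrt(10) = 0.52308149
u_B1 = 1.162 / sqrt(3) = 0.67088101
u_B2 = 0.653 / sqrt(3) = 0.37700973
u_B3 = 0.168 / sqrt(2) = 0.11879394
uc = sqrt(0.52308149^2 + 0.67088101^2 + 0.37700973^2 + 0.11879394^2) = 0.93805326
U = k * uc = 2.58 * 0.93805326
U = 2.4202

2.4202


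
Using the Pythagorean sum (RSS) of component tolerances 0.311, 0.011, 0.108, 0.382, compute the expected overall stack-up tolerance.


RSS = sqrt(0.311^2 + 0.011^2 + 0.108^2 + 0.382^2)
= sqrt(0.25443)
= 0.5044

0.5044


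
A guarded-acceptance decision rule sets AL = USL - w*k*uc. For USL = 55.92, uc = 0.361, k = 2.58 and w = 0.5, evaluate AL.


U = k * uc = 2.58 * 0.361 = 0.93138
guard band g = w * U = 0.5 * 0.93138 = 0.46569
AL = USL - g = 55.92 - 0.46569
AL = 55.4543

55.4543


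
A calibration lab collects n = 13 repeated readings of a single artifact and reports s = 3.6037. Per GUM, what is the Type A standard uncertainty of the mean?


u_A = s / sqrt(n)
u_A = 3.6037 / sqrt(13)
u_A = 3.6037 / 3.6055513
u_A = 0.9995

0.9995


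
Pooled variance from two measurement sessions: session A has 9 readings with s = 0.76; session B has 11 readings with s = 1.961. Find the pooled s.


s_p = sqrt(((n1-1)*s1^2 + (n2-1)*s2^2) / (n1+n2-2))
numerator = (9-1)*0.76^2 + (11-1)*1.961^2 = 4.6208 + 38.45521 = 43.07601
denominator = 9 + 11 - 2 = 18
s_p^2 = 43.07601 / 18 = 2.3931117
s_p = sqrt(2.3931117) = 1.5470

1.5470


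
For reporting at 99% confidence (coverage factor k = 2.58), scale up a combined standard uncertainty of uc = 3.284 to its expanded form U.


U = k * uc
U = 2.58 * 3.284
U = 8.4727

8.4727


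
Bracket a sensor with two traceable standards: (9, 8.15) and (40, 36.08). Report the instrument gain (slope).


slope = (y2 - y1) / (x2 - x1)
= (36.08 - 8.15) / (40 - 9)
= 27.9300 / 31
= 0.9010

0.9010


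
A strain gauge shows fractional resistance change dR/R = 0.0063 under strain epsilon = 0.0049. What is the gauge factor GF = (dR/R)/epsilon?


GF = (dR/R) / epsilon
= 0.0063 / 0.0049
= 1.2857

1.2857


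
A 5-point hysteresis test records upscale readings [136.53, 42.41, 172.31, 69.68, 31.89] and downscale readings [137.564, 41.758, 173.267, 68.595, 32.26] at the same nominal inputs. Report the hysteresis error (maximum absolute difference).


|136.53 - 137.564| = 1.0340
|42.41 - 41.758| = 0.6520
|172.31 - 173.267| = 0.9570
|69.68 - 68.595| = 1.0850
|31.89 - 32.26| = 0.3700
hysteresis = max(diffs) = 1.0850

1.0850


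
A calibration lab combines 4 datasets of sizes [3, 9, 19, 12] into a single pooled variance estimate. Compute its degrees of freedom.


nu = sum_i (n_i - 1)
nu = ((3 - 1) + (9 - 1) + (19 - 1) + (12 - 1))
nu = 2 + 8 + 18 + 11
nu = 39

39


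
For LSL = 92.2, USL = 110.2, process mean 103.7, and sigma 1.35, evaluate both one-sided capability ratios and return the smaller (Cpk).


Cpu = (USL - mean) / (3*sigma) = (110.2 - 103.7) / (3*1.35) = 1.6049
Cpl = (mean - LSL) / (3*sigma) = (103.7 - 92.2) / (3*1.35) = 2.8395
Cpk = min(Cpu, Cpl) = 1.6049

1.6049


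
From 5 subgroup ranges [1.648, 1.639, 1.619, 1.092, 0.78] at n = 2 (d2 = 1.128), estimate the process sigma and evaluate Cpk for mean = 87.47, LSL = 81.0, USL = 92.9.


R_bar = (1.648 + 1.639 + 1.619 + 1.092 + 0.78) / 5 = 1.3556
sigma = R_bar / d2 = 1.3556 / 1.128 = 1.201773
Cp = (USL - LSL)/(6*sigma) = (92.9 - 81.0)/(6*1.201773) = 1.6503
Cpu = (92.9 - 87.47)/(3*1.201773) = 1.5061
Cpl = (87.47 - 81.0)/(3*1.201773) = 1.7946
Cpk = min(Cpu, Cpl) = 1.5061

1.5061


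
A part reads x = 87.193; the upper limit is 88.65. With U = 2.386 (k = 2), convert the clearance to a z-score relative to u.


u = U / k = 2.386 / 2 = 1.193
margin = |USL - x| = |88.65 - 87.193| = 1.457
z = margin / u = 1.457 / 1.193
z = 1.2213

1.2213


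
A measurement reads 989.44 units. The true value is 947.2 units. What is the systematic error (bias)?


Systematic error = measured - true
= 989.44 - 947.2
= 42.2400

42.2400


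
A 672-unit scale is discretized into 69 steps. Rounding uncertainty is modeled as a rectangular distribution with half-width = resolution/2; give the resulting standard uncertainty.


resolution = range / divisions
resolution = 672 / 69 = 9.7391304
u_res = resolution / (2*sqrt(3))
u_res = 9.7391304 / 3.4641016
u_res = 2.8114

2.8114


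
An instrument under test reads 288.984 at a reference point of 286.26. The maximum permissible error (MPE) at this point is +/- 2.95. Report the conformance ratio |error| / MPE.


e = indication - reference = 288.984 - 286.26 = 2.7240
|e| = 2.7240
ratio = |e| / MPE = 2.7240 / 2.95
ratio = 0.9234

0.9234


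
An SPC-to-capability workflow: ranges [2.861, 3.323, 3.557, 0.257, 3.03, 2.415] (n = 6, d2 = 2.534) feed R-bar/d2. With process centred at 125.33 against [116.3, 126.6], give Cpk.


R_bar = (2.861 + 3.323 + 3.557 + 0.257 + 3.03 + 2.415) / 6 = 2.5738333
sigma = R_bar / d2 = 2.5738333 / 2.534 = 1.0157195
Cp = (USL - LSL)/(6*sigma) = (126.6 - 116.3)/(6*1.0157195) = 1.6901
Cpu = (126.6 - 125.33)/(3*1.0157195) = 0.4168
Cpl = (125.33 - 116.3)/(3*1.0157195) = 2.9634
Cpk = min(Cpu, Cpl) = 0.4168

0.4168


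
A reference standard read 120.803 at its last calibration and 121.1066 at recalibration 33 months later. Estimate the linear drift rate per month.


rate = (v2 - v1) / months
= (121.1066 - 120.803) / 33
= 0.3036 / 33
= 0.0092

0.0092


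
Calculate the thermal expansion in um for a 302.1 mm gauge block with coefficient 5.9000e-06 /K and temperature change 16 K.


dL = L * alpha * dT
= 302.1 * 5.9000e-06 * 16
= 0.0285182 mm
dL_um = 0.0285182 * 1000 = 28.5182 um

28.5182


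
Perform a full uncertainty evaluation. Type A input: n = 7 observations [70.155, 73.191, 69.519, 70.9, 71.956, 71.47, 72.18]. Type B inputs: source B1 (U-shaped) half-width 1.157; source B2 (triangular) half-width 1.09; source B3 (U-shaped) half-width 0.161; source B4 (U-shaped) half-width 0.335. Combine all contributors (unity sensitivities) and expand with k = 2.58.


mean = (70.155 + 73.191 + 69.519 + 70.9 + 71.956 + 71.47 + 72.18) / 7 = 71.33871429
s = sqrt(sum((x - mean)^2)/(n-1)) = 1.2544595
u_A = s / sqrt(n) = 1.2544595 / sqrt(7) = 0.47414112
u_B1 = 1.157 / sqrt(2) = 0.81812255
u_B2 = 1.09 / sqrt(6) = 0.44499064
u_B3 = 0.161 / sqrt(2) = 0.11384419
u_B4 = 0.335 / sqrt(2) = 0.23688077
uc = sqrt(0.47414112^2 + 0.81812255^2 + 0.44499064^2 + 0.11384419^2 + 0.23688077^2) = 1.077601
U = k * uc = 2.58 * 1.077601
U = 2.7802

2.7802


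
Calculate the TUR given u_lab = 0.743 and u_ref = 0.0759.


TUR = u_lab / u_ref
= 0.743 / 0.0759
= 9.7892

9.7892


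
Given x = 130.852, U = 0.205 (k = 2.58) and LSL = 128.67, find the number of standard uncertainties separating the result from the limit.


u = U / k = 0.205 / 2.58 = 0.079457364
margin = |LSL - x| = |128.67 - 130.852| = 2.182
z = margin / u = 2.182 / 0.079457364
z = 27.4613

27.4613


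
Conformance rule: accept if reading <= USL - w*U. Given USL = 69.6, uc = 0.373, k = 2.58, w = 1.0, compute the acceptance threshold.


U = k * uc = 2.58 * 0.373 = 0.96234
guard band g = w * U = 1.0 * 0.96234 = 0.96234
AL = USL - g = 69.6 - 0.96234
AL = 68.6377

68.6377


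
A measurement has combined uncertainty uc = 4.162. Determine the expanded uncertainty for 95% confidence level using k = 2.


U = k * uc
U = 2 * 4.162
U = 8.3240

8.3240


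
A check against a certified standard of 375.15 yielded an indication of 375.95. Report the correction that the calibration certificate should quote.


Correction = standard - reading
= 375.15 - 375.95
= -0.8000

-0.8000


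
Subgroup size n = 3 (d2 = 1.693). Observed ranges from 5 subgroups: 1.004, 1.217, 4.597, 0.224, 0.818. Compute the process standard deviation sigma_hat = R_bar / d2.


R_bar = (1.004 + 1.217 + 4.597 + 0.224 + 0.818) / 5
R_bar = 7.86 / 5 = 1.572
sigma_hat = R_bar / d2 = 1.572 / 1.693 = 0.9285

0.9285


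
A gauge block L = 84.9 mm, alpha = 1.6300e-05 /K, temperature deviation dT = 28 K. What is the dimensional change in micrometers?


dL = L * alpha * dT
= 84.9 * 1.6300e-05 * 28
= 0.0387484 mm
dL_um = 0.0387484 * 1000 = 38.7484 um

38.7484


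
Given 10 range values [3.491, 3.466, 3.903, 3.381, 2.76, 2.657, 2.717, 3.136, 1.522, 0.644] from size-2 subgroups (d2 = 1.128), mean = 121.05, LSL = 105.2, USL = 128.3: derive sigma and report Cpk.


R_bar = (3.491 + 3.466 + 3.903 + 3.381 + 2.76 + 2.657 + 2.717 + 3.136 + 1.522 + 0.644) / 10 = 2.7677
sigma = R_bar / d2 = 2.7677 / 1.128 = 2.4536348
Cp = (USL - LSL)/(6*sigma) = (128.3 - 105.2)/(6*2.4536348) = 1.5691
Cpu = (128.3 - 121.05)/(3*2.4536348) = 0.9849
Cpl = (121.05 - 105.2)/(3*2.4536348) = 2.1533
Cpk = min(Cpu, Cpl) = 0.9849

0.9849


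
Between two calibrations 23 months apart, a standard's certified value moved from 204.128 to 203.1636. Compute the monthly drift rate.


rate = (v2 - v1) / months
= (203.1636 - 204.128) / 23
= -0.9644 / 23
= -0.0419

-0.0419


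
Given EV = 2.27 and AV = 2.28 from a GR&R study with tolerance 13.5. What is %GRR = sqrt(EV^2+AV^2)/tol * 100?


GRR = sqrt(EV^2 + AV^2) = sqrt(2.27^2 + 2.28^2) = 3.2173436
%GRR = GRR / tol * 100 = 3.2173436 / 13.5 * 100
%GRR = 23.8322

23.8322


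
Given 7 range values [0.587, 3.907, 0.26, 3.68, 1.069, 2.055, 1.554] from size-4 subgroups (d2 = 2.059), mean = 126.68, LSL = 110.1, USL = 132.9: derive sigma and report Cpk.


R_bar = (0.587 + 3.907 + 0.26 + 3.68 + 1.069 + 2.055 + 1.554) / 7 = 1.8731429
sigma = R_bar / d2 = 1.8731429 / 2.059 = 0.90973429
Cp = (USL - LSL)/(6*sigma) = (132.9 - 110.1)/(6*0.90973429) = 4.1770
Cpu = (132.9 - 126.68)/(3*0.90973429) = 2.2791
Cpl = (126.68 - 110.1)/(3*0.90973429) = 6.0750
Cpk = min(Cpu, Cpl) = 2.2791

2.2791


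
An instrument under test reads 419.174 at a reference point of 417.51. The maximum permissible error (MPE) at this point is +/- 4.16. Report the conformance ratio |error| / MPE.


e = indication - reference = 419.174 - 417.51 = 1.6640
|e| = 1.6640
ratio = |e| / MPE = 1.6640 / 4.16
ratio = 0.4000

0.4000


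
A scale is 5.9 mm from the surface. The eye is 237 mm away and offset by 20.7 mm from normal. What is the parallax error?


error = h * offset / d
= 5.9 * 20.7 / 237
= 0.5153

0.5153


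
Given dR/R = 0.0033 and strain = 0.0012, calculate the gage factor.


GF = (dR/R) / epsilon
= 0.0033 / 0.0012
= 2.7500

2.7500


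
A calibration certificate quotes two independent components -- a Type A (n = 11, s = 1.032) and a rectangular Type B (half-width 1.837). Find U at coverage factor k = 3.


u_A = s / sqrt(n) = 1.032 / sqrt(11) = 0.31115971
u_B = half_width / sqrt(3) = 1.837 / sqrt(3) = 1.0605924
uc = sqrt(u_A^2 + u_B^2) = sqrt(0.31115971^2 + 1.0605924^2) = 1.1052948
U = k * uc = 3 * 1.1052948
U = 3.3159

3.3159


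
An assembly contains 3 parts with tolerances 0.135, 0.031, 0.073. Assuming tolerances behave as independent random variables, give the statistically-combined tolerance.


RSS = sqrt(0.135^2 + 0.031^2 + 0.073^2)
= sqrt(0.024515)
= 0.1566

0.1566


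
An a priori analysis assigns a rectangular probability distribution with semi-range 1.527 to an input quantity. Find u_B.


u_B = half_width / sqrt(3)
u_B = 1.527 / 1.7320508
u_B = 0.8816

0.8816


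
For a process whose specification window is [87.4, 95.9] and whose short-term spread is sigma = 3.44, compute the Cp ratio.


Cp = (USL - LSL) / (6 * sigma)
= (95.9 - 87.4) / (6 * 3.44)
= 8.5000 / 20.6400
= 0.4118

0.4118


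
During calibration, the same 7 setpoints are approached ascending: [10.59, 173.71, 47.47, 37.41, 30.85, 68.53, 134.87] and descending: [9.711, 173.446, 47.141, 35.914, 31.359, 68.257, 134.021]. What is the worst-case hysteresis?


|10.59 - 9.711| = 0.8790
|173.71 - 173.446| = 0.2640
|47.47 - 47.141| = 0.3290
|37.41 - 35.914| = 1.4960
|30.85 - 31.359| = 0.5090
|68.53 - 68.257| = 0.2730
|134.87 - 134.021| = 0.8490
hysteresis = max(diffs) = 1.4960

1.4960


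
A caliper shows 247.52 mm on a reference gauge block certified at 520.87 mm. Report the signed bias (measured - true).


Systematic error = measured - true
= 247.52 - 520.87
= -273.3500

-273.3500


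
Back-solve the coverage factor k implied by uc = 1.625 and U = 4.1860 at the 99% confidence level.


k = U / uc
k = 4.1860 / 1.625
k = 2.576

2.576


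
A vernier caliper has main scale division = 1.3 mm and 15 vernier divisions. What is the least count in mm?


LC = MSD / n_div
= 1.3 / 15
= 0.0867

0.0867


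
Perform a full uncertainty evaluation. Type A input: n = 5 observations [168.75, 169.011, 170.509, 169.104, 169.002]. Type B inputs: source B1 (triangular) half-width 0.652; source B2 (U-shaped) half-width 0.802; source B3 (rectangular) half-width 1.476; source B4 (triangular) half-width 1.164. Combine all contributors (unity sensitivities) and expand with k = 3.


mean = (168.75 + 169.011 + 170.509 + 169.104 + 169.002) / 5 = 169.2752
s = sqrt(sum((x - mean)^2)/(n-1)) = 0.70211231
u_A = s / sqrt(n) = 0.70211231 / sqrt(5) = 0.31399417
u_B1 = 0.652 / sqrt(6) = 0.26617789
u_B2 = 0.802 / sqrt(2) = 0.56709964
u_B3 = 1.476 / sqrt(3) = 0.852169
u_B4 = 1.164 / sqrt(6) = 0.47520101
uc = sqrt(0.31399417^2 + 0.26617789^2 + 0.56709964^2 + 0.852169^2 + 0.47520101^2) = 1.2012714
U = k * uc = 3 * 1.2012714
U = 3.6038

3.6038


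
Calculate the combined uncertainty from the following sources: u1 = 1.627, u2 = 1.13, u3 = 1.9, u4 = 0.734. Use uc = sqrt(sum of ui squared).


uc = sqrt(1.627^2 + 1.13^2 + 1.9^2 + 0.734^2)
uc = sqrt(8.072785)
uc = 2.8413

2.8413


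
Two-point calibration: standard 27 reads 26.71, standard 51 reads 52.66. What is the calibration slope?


slope = (y2 - y1) / (x2 - x1)
= (52.66 - 26.71) / (51 - 27)
= 25.9500 / 24
= 1.0812

1.0812


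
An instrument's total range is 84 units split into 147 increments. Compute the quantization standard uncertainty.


resolution = range / divisions
resolution = 84 / 147 = 0.57142857
u_res = resolution / (2*sqrt(3))
u_res = 0.57142857 / 3.4641016
u_res = 0.1650

0.1650


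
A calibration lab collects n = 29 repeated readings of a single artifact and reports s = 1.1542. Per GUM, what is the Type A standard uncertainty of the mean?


u_A = s / sqrt(n)
u_A = 1.1542 / sqrt(29)
u_A = 1.1542 / 5.3851648
u_A = 0.2143

0.2143


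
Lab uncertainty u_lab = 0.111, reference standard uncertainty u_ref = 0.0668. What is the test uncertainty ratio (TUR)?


TUR = u_lab / u_ref
= 0.111 / 0.0668
= 1.6617

1.6617


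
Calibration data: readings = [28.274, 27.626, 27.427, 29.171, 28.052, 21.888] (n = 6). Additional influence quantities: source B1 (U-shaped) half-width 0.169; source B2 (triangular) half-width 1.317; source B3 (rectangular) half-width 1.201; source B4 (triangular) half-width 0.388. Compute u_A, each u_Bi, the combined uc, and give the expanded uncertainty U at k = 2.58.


mean = (28.274 + 27.626 + 27.427 + 29.171 + 28.052 + 21.888) / 6 = 27.073
s = sqrt(sum((x - mean)^2)/(n-1)) = 2.6121943
u_A = s / sqrt(n) = 2.6121943 / sqrt(6) = 1.0664239
u_B1 = 0.169 / sqrt(2) = 0.11950105
u_B2 = 1.317 / sqrt(6) = 0.537663
u_B3 = 1.201 / sqrt(3) = 0.69339767
u_B4 = 0.388 / sqrt(6) = 0.15840034
uc = sqrt(1.0664239^2 + 0.11950105^2 + 0.537663^2 + 0.69339767^2 + 0.15840034^2) = 1.3951749
U = k * uc = 2.58 * 1.3951749
U = 3.5996

3.5996


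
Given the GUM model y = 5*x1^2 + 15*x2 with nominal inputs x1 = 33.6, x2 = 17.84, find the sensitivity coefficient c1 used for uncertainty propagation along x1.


y = 5*x1^2 + 15*x2
dy/dx1 = 2*5*x1
Evaluate at x1 = 33.6: c1 = 10 * 33.6
c1 = 336.0000

336.0000


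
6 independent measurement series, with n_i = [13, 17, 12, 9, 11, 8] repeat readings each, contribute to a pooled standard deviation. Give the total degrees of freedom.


nu = sum_i (n_i - 1)
nu = ((13 - 1) + (17 - 1) + (12 - 1) + (9 - 1) + (11 - 1) + (8 - 1))
nu = 12 + 16 + 11 + 8 + 10 + 7
nu = 64

64


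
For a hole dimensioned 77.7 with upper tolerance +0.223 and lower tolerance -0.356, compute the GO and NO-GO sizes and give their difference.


GO = nominal - lower_tol (smallest hole = maximum material condition)
GO = 77.7 - 0.356 = 77.344
NO-GO = nominal + upper_tol (largest hole = least material condition)
NO-GO = 77.7 + 0.223 = 77.923
spread = NO-GO - GO = 77.923 - 77.344 = 0.5790

0.5790


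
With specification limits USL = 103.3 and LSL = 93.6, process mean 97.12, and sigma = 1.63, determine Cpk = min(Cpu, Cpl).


Cpu = (USL - mean) / (3*sigma) = (103.3 - 97.12) / (3*1.63) = 1.2638
Cpl = (mean - LSL) / (3*sigma) = (97.12 - 93.6) / (3*1.63) = 0.7198
Cpk = min(Cpu, Cpl) = 0.7198

0.7198


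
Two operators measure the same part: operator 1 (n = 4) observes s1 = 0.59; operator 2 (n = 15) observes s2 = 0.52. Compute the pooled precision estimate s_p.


s_p = sqrt(((n1-1)*s1^2 + (n2-1)*s2^2) / (n1+n2-2))
numerator = (4-1)*0.59^2 + (15-1)*0.52^2 = 1.0443 + 3.7856 = 4.8299
denominator = 4 + 15 - 2 = 17
s_p^2 = 4.8299 / 17 = 0.28411176
s_p = sqrt(0.28411176) = 0.5330

0.5330


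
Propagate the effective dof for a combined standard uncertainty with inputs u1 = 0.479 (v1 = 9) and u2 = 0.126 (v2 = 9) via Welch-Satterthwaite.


uc = sqrt(u1^2 + u2^2) = sqrt(0.479^2 + 0.126^2) = 0.49529486
v_eff = uc^4 / (u1^4/v1 + u2^4/v2)
= 0.49529486^4 / (0.479^4/9 + 0.126^4/9)
= 0.06018043 / 0.0058772467
v_eff = 10.2396

10.2396


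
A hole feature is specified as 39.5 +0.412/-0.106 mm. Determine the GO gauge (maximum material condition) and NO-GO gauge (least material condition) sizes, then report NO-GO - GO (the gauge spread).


GO = nominal - lower_tol (smallest hole = maximum material condition)
GO = 39.5 - 0.106 = 39.394
NO-GO = nominal + upper_tol (largest hole = least material condition)
NO-GO = 39.5 + 0.412 = 39.912
spread = NO-GO - GO = 39.912 - 39.394 = 0.5180

0.5180


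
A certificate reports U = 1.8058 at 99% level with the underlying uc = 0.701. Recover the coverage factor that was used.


k = U / uc
k = 1.8058 / 0.701
k = 2.576

2.576


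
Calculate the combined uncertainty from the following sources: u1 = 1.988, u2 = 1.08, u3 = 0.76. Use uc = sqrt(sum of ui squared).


uc = sqrt(1.988^2 + 1.08^2 + 0.76^2)
uc = sqrt(5.696144)
uc = 2.3867

2.3867


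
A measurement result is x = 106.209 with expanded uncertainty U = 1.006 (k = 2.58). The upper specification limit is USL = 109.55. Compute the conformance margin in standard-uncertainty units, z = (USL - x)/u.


u = U / k = 1.006 / 2.58 = 0.38992248
margin = |USL - x| = |109.55 - 106.209| = 3.341
z = margin / u = 3.341 / 0.38992248
z = 8.5684

8.5684


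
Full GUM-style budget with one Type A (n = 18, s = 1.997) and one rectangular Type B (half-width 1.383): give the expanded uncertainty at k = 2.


u_A = s / sqrt(n) = 1.997 / sqrt(18) = 0.47069741
u_B = half_width / sqrt(3) = 1.383 / sqrt(3) = 0.79847542
uc = sqrt(u_A^2 + u_B^2) = sqrt(0.47069741^2 + 0.79847542^2) = 0.92688675
U = k * uc = 2 * 0.92688675
U = 1.8538

1.8538


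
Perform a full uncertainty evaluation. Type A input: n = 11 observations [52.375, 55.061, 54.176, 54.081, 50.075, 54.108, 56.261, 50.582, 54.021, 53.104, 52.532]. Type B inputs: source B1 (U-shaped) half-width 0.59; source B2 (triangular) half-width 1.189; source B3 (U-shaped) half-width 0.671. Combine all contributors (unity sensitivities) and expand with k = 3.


mean = (52.375 + 55.061 + 54.176 + 54.081 + 50.075 + 54.108 + 56.261 + 50.582 + 54.021 + 53.104 + 52.532) / 11 = 53.30690909
s = sqrt(sum((x - mean)^2)/(n-1)) = 1.8354883
u_A = s / sqrt(n) = 1.8354883 / sqrt(11) = 0.55342055
u_B1 = 0.59 / sqrt(2) = 0.417193
u_B2 = 1.189 / sqrt(6) = 0.48540722
u_B3 = 0.671 / sqrt(2) = 0.47446865
uc = sqrt(0.55342055^2 + 0.417193^2 + 0.48540722^2 + 0.47446865^2) = 0.97008503
U = k * uc = 3 * 0.97008503
U = 2.9103

2.9103


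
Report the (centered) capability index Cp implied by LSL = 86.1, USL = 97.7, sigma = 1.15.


Cp = (USL - LSL) / (6 * sigma)
= (97.7 - 86.1) / (6 * 1.15)
= 11.6000 / 6.9000
= 1.6812

1.6812


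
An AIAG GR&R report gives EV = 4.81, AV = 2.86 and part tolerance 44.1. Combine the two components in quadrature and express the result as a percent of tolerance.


GRR = sqrt(EV^2 + AV^2) = sqrt(4.81^2 + 2.86^2) = 5.5960432
%GRR = GRR / tol * 100 = 5.5960432 / 44.1 * 100
%GRR = 12.6894

12.6894


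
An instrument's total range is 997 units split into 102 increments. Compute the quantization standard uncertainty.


resolution = range / divisions
resolution = 997 / 102 = 9.7745098
u_res = resolution / (2*sqrt(3))
u_res = 9.7745098 / 3.4641016
u_res = 2.8217

2.8217


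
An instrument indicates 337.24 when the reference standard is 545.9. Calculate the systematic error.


Systematic error = measured - true
= 337.24 - 545.9
= -208.6600

-208.6600


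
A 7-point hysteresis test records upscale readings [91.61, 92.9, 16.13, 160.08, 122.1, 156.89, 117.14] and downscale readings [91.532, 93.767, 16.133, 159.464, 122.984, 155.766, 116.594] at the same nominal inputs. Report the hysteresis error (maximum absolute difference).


|91.61 - 91.532| = 0.0780
|92.9 - 93.767| = 0.8670
|16.13 - 16.133| = 0.0030
|160.08 - 159.464| = 0.6160
|122.1 - 122.984| = 0.8840
|156.89 - 155.766| = 1.1240
|117.14 - 116.594| = 0.5460
hysteresis = max(diffs) = 1.1240

1.1240


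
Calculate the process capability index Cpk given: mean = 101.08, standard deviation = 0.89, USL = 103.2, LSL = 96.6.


Cpu = (USL - mean) / (3*sigma) = (103.2 - 101.08) / (3*0.89) = 0.7940
Cpl = (mean - LSL) / (3*sigma) = (101.08 - 96.6) / (3*0.89) = 1.6779
Cpk = min(Cpu, Cpl) = 0.7940

0.7940


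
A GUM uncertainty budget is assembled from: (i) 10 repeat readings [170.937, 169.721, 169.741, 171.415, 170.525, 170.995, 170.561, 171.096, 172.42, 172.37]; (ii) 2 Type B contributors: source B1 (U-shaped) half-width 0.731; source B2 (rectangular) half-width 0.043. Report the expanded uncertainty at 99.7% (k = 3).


mean = (170.937 + 169.721 + 169.741 + 171.415 + 170.525 + 170.995 + 170.561 + 171.096 + 172.42 + 172.37) / 10 = 170.9781
s = sqrt(sum((x - mean)^2)/(n-1)) = 0.92575536
u_A = s / sqrt(n) = 0.92575536 / sqrt(10) = 0.29274955
u_B1 = 0.731 / sqrt(2) = 0.51689506
u_B2 = 0.043 / sqrt(3) = 0.024826062
uc = sqrt(0.29274955^2 + 0.51689506^2 + 0.024826062^2) = 0.59455793
U = k * uc = 3 * 0.59455793
U = 1.7837

1.7837


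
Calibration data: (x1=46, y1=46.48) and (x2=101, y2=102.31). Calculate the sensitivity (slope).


slope = (y2 - y1) / (x2 - x1)
= (102.31 - 46.48) / (101 - 46)
= 55.8300 / 55
= 1.0151

1.0151


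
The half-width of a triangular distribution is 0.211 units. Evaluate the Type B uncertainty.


u_B = half_width / sqrt(6)
u_B = 0.211 / 2.4494897
u_B = 0.0861

0.0861


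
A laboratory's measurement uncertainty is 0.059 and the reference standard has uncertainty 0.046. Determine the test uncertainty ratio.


TUR = u_lab / u_ref
= 0.059 / 0.046
= 1.2826

1.2826


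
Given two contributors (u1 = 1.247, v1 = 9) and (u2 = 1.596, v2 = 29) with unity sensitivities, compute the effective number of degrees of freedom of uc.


uc = sqrt(u1^2 + u2^2) = sqrt(1.247^2 + 1.596^2) = 2.025395
v_eff = uc^4 / (u1^4/v1 + u2^4/v2)
= 2.025395^4 / (1.247^4/9 + 1.596^4/29)
= 16.828249 / 0.49240736
v_eff = 34.1755

34.1755


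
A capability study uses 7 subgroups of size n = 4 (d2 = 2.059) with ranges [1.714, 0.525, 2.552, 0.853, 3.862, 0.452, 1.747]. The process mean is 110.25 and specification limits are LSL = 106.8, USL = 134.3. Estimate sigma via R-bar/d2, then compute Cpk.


R_bar = (1.714 + 0.525 + 2.552 + 0.853 + 3.862 + 0.452 + 1.747) / 7 = 1.6721429
sigma = R_bar / d2 = 1.6721429 / 2.059 = 0.81211408
Cp = (USL - LSL)/(6*sigma) = (134.3 - 106.8)/(6*0.81211408) = 5.6437
Cpu = (134.3 - 110.25)/(3*0.81211408) = 9.8714
Cpl = (110.25 - 106.8)/(3*0.81211408) = 1.4161
Cpk = min(Cpu, Cpl) = 1.4161

1.4161


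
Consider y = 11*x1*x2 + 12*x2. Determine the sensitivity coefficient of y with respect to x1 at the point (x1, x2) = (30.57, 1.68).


y = 11*x1*x2 + 12*x2
dy/dx1 = 11*x2
Evaluate at x2 = 1.68: c1 = 11 * 1.68
c1 = 18.4800

18.4800


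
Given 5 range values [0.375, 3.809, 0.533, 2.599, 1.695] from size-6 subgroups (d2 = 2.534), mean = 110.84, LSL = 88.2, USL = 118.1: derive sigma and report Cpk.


R_bar = (0.375 + 3.809 + 0.533 + 2.599 + 1.695) / 5 = 1.8022
sigma = R_bar / d2 = 1.8022 / 2.534 = 0.71120758
Cp = (USL - LSL)/(6*sigma) = (118.1 - 88.2)/(6*0.71120758) = 7.0069
Cpu = (118.1 - 110.84)/(3*0.71120758) = 3.4027
Cpl = (110.84 - 88.2)/(3*0.71120758) = 10.6111
Cpk = min(Cpu, Cpl) = 3.4027

3.4027


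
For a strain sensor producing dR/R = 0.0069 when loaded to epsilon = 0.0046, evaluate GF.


GF = (dR/R) / epsilon
= 0.0069 / 0.0046
= 1.5000

1.5000


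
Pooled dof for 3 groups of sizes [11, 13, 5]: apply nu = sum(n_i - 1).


nu = sum_i (n_i - 1)
nu = ((11 - 1) + (13 - 1) + (5 - 1))
nu = 10 + 12 + 4
nu = 26

26


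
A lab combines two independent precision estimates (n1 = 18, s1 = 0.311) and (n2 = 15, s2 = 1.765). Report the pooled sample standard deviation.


s_p = sqrt(((n1-1)*s1^2 + (n2-1)*s2^2) / (n1+n2-2))
numerator = (18-1)*0.311^2 + (15-1)*1.765^2 = 1.644257 + 43.61315 = 45.257407
denominator = 18 + 15 - 2 = 31
s_p^2 = 45.257407 / 31 = 1.4599164
s_p = sqrt(1.4599164) = 1.2083

1.2083


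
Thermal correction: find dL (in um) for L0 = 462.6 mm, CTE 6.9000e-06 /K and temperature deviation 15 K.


dL = L * alpha * dT
= 462.6 * 6.9000e-06 * 15
= 0.0478791 mm
dL_um = 0.0478791 * 1000 = 47.8791 um

47.8791


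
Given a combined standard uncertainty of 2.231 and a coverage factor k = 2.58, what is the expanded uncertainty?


U = k * uc
U = 2.58 * 2.231
U = 5.7560

5.7560


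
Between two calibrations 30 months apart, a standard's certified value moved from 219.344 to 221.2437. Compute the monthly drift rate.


rate = (v2 - v1) / months
= (221.2437 - 219.344) / 30
= 1.8997 / 30
= 0.0633

0.0633


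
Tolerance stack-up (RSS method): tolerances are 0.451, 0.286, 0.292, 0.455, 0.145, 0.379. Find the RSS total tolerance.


RSS = sqrt(0.451^2 + 0.286^2 + 0.292^2 + 0.455^2 + 0.145^2 + 0.379^2)
= sqrt(0.742152)
= 0.8615

0.8615


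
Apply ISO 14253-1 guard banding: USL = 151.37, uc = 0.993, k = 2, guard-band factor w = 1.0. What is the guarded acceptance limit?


U = k * uc = 2 * 0.993 = 1.986
guard band g = w * U = 1.0 * 1.986 = 1.986
AL = USL - g = 151.37 - 1.986
AL = 149.3840

149.3840


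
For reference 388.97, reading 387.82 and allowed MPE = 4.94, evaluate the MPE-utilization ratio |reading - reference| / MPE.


e = indication - reference = 387.82 - 388.97 = -1.1500
|e| = 1.1500
ratio = |e| / MPE = 1.1500 / 4.94
ratio = 0.2328

0.2328


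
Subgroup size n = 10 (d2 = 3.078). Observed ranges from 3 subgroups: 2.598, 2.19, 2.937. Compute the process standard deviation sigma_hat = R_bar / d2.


R_bar = (2.598 + 2.19 + 2.937) / 3
R_bar = 7.725 / 3 = 2.575
sigma_hat = R_bar / d2 = 2.575 / 3.078 = 0.8366

0.8366


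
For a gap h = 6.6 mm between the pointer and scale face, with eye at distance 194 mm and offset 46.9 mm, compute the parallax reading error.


error = h * offset / d
= 6.6 * 46.9 / 194
= 1.5956

1.5956


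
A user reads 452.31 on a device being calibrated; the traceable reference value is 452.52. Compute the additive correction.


Correction = standard - reading
= 452.52 - 452.31
= 0.2100

0.2100


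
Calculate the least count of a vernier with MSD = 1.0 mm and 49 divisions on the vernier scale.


LC = MSD / n_div
= 1.0 / 49
= 0.0204

0.0204


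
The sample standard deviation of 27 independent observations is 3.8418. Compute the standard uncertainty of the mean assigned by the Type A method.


u_A = s / sqrt(n)
u_A = 3.8418 / sqrt(27)
u_A = 3.8418 / 5.1961524
u_A = 0.7394

0.7394


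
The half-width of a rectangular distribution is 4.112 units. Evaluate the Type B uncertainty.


u_B = half_width / sqrt(3)
u_B = 4.112 / 1.7320508
u_B = 2.3741

2.3741


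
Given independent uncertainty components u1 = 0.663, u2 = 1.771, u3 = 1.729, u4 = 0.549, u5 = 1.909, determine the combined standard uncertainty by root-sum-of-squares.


uc = sqrt(0.663^2 + 1.771^2 + 1.729^2 + 0.549^2 + 1.909^2)
uc = sqrt(10.511133)
uc = 3.2421

3.2421


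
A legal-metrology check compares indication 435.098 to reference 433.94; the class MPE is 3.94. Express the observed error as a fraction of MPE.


e = indication - reference = 435.098 - 433.94 = 1.1580
|e| = 1.1580
ratio = |e| / MPE = 1.1580 / 3.94
ratio = 0.2939

0.2939


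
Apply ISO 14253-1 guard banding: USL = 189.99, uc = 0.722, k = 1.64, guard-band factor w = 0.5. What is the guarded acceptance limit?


U = k * uc = 1.64 * 0.722 = 1.18408
guard band g = w * U = 0.5 * 1.18408 = 0.59204
AL = USL - g = 189.99 - 0.59204
AL = 189.3980

189.3980


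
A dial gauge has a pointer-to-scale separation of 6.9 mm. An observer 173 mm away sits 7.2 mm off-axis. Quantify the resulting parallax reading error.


error = h * offset / d
= 6.9 * 7.2 / 173
= 0.2872

0.2872


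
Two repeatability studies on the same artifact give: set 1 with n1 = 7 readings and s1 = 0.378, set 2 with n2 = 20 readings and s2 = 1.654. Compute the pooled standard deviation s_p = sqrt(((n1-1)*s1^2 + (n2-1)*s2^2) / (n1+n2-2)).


s_p = sqrt(((n1-1)*s1^2 + (n2-1)*s2^2) / (n1+n2-2))
numerator = (7-1)*0.378^2 + (20-1)*1.654^2 = 0.857304 + 51.978604 = 52.835908
denominator = 7 + 20 - 2 = 25
s_p^2 = 52.835908 / 25 = 2.1134363
s_p = sqrt(2.1134363) = 1.4538

1.4538


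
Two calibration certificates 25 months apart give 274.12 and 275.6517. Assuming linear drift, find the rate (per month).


rate = (v2 - v1) / months
= (275.6517 - 274.12) / 25
= 1.5317 / 25
= 0.0613

0.0613


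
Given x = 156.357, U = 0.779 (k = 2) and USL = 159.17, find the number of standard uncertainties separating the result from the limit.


u = U / k = 0.779 / 2 = 0.3895
margin = |USL - x| = |159.17 - 156.357| = 2.813
z = margin / u = 2.813 / 0.3895
z = 7.2221

7.2221


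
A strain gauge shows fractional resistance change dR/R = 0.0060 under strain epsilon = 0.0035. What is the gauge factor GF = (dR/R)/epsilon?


GF = (dR/R) / epsilon
= 0.0060 / 0.0035
= 1.7143

1.7143


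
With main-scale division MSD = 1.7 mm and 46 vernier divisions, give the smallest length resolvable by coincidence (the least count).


LC = MSD / n_div
= 1.7 / 46
= 0.0370

0.0370


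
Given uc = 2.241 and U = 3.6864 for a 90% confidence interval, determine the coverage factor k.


k = U / uc
k = 3.6864 / 2.241
k = 1.645

1.645


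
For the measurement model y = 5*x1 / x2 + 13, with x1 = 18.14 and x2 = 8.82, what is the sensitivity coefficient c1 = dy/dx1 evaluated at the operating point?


y = 5*x1 / x2 + 13
dy/dx1 = 5/x2
Evaluate at x2 = 8.82: c1 = 5 / 8.82
c1 = 0.5669

0.5669


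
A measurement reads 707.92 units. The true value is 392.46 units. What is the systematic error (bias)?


Systematic error = measured - true
= 707.92 - 392.46
= 315.4600

315.4600


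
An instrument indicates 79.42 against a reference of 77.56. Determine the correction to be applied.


Correction = standard - reading
= 77.56 - 79.42
= -1.8600

-1.8600


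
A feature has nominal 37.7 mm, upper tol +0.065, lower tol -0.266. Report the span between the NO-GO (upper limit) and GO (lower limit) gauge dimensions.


GO = nominal - lower_tol (smallest hole = maximum material condition)
GO = 37.7 - 0.266 = 37.434
NO-GO = nominal + upper_tol (largest hole = least material condition)
NO-GO = 37.7 + 0.065 = 37.765
spread = NO-GO - GO = 37.765 - 37.434 = 0.3310

0.3310


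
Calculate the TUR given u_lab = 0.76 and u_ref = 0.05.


TUR = u_lab / u_ref
= 0.76 / 0.05
= 15.2000

15.2000


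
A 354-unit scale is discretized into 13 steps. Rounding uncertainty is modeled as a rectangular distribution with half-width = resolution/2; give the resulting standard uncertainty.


resolution = range / divisions
resolution = 354 / 13 = 27.230769
u_res = resolution / (2*sqrt(3))
u_res = 27.230769 / 3.4641016
u_res = 7.8608

7.8608


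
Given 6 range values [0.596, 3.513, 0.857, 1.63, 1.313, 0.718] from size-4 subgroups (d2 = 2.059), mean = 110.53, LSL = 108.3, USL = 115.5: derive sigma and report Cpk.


R_bar = (0.596 + 3.513 + 0.857 + 1.63 + 1.313 + 0.718) / 6 = 1.4378333
sigma = R_bar / d2 = 1.4378333 / 2.059 = 0.69831632
Cp = (USL - LSL)/(6*sigma) = (115.5 - 108.3)/(6*0.69831632) = 1.7184
Cpu = (115.5 - 110.53)/(3*0.69831632) = 2.3724
Cpl = (110.53 - 108.3)/(3*0.69831632) = 1.0645
Cpk = min(Cpu, Cpl) = 1.0645

1.0645


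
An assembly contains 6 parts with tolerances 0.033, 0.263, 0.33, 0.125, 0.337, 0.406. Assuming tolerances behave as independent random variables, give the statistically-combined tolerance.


RSS = sqrt(0.033^2 + 0.263^2 + 0.33^2 + 0.125^2 + 0.337^2 + 0.406^2)
= sqrt(0.473188)
= 0.6879

0.6879


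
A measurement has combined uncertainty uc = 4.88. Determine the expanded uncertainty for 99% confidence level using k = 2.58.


U = k * uc
U = 2.58 * 4.88
U = 12.5904

12.5904


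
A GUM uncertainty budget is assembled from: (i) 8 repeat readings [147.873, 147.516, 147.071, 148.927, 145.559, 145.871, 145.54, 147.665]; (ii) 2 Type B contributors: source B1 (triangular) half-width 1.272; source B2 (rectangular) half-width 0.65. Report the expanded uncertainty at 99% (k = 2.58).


mean = (147.873 + 147.516 + 147.071 + 148.927 + 145.559 + 145.871 + 145.54 + 147.665) / 8 = 147.00275
s = sqrt(sum((x - mean)^2)/(n-1)) = 1.2347146
u_A = s / sqrt(n) = 1.2347146 / sqrt(8) = 0.43653753
u_B1 = 1.272 / sqrt(6) = 0.51929183
u_B2 = 0.65 / sqrt(3) = 0.37527767
uc = sqrt(0.43653753^2 + 0.51929183^2 + 0.37527767^2) = 0.77528211
U = k * uc = 2.58 * 0.77528211
U = 2.0002

2.0002


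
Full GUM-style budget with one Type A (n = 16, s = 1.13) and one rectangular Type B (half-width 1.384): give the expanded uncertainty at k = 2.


u_A = s / sqrt(n) = 1.13 / sqrt(16) = 0.2825
u_B = half_width / sqrt(3) = 1.384 / sqrt(3) = 0.79905277
uc = sqrt(u_A^2 + u_B^2) = sqrt(0.2825^2 + 0.79905277^2) = 0.84752084
U = k * uc = 2 * 0.84752084
U = 1.6950

1.6950


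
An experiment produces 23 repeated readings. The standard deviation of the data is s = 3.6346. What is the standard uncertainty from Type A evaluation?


u_A = s / sqrt(n)
u_A = 3.6346 / sqrt(23)
u_A = 3.6346 / 4.7958315
u_A = 0.7579

0.7579


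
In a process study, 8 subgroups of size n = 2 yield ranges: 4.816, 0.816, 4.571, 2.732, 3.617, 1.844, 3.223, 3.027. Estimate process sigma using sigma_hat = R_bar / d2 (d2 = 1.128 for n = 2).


R_bar = (4.816 + 0.816 + 4.571 + 2.732 + 3.617 + 1.844 + 3.223 + 3.027) / 8
R_bar = 24.646 / 8 = 3.08075
sigma_hat = R_bar / d2 = 3.08075 / 1.128 = 2.7312

2.7312


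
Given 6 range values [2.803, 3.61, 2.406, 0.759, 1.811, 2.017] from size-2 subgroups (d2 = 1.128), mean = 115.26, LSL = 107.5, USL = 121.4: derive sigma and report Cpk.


R_bar = (2.803 + 3.61 + 2.406 + 0.759 + 1.811 + 2.017) / 6 = 2.2343333
sigma = R_bar / d2 = 2.2343333 / 1.128 = 1.9807919
Cp = (USL - LSL)/(6*sigma) = (121.4 - 107.5)/(6*1.9807919) = 1.1696
Cpu = (121.4 - 115.26)/(3*1.9807919) = 1.0333
Cpl = (115.26 - 107.5)/(3*1.9807919) = 1.3059
Cpk = min(Cpu, Cpl) = 1.0333

1.0333


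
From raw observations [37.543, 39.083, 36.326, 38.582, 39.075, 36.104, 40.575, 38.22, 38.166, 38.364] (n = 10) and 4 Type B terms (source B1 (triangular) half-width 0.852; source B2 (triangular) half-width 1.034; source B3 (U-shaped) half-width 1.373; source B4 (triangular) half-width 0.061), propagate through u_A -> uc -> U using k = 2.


mean = (37.543 + 39.083 + 36.326 + 38.582 + 39.075 + 36.104 + 40.575 + 38.22 + 38.166 + 38.364) / 10 = 38.2038
s = sqrt(sum((x - mean)^2)/(n-1)) = 1.3206443
u_A = s / sqrt(n) = 1.3206443 / sqrt(10) = 0.4176244
u_B1 = 0.852 / sqrt(6) = 0.34782754
u_B2 = 1.034 / sqrt(6) = 0.42212873
u_B3 = 1.373 / sqrt(2) = 0.97085761
u_B4 = 0.061 / sqrt(6) = 0.024903146
uc = sqrt(0.4176244^2 + 0.34782754^2 + 0.42212873^2 + 0.97085761^2 + 0.024903146^2) = 1.1902821
U = k * uc = 2 * 1.1902821
U = 2.3806

2.3806


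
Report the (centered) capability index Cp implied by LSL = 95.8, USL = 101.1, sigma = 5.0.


Cp = (USL - LSL) / (6 * sigma)
= (101.1 - 95.8) / (6 * 5.0)
= 5.3000 / 30.0000
= 0.1767

0.1767


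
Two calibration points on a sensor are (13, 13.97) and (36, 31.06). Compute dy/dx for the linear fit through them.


slope = (y2 - y1) / (x2 - x1)
= (31.06 - 13.97) / (36 - 13)
= 17.0900 / 23
= 0.7430

0.7430


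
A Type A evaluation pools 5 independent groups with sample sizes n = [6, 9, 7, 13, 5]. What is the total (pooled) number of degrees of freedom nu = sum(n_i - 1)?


nu = sum_i (n_i - 1)
nu = ((6 - 1) + (9 - 1) + (7 - 1) + (13 - 1) + (5 - 1))
nu = 5 + 8 + 6 + 12 + 4
nu = 35

35


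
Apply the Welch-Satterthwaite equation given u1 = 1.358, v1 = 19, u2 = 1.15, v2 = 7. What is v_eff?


uc = sqrt(u1^2 + u2^2) = sqrt(1.358^2 + 1.15^2) = 1.7795123
v_eff = uc^4 / (u1^4/v1 + u2^4/v2)
= 1.7795123^4 / (1.358^4/19 + 1.15^4/7)
= 10.027761 / 0.42885492
v_eff = 23.3826

23.3826


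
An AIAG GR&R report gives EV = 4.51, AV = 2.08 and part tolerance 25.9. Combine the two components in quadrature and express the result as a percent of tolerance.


GRR = sqrt(EV^2 + AV^2) = sqrt(4.51^2 + 2.08^2) = 4.966538
%GRR = GRR / tol * 100 = 4.966538 / 25.9 * 100
%GRR = 19.1758

19.1758


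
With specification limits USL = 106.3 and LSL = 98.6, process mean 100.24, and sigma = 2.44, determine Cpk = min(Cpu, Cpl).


Cpu = (USL - mean) / (3*sigma) = (106.3 - 100.24) / (3*2.44) = 0.8279
Cpl = (mean - LSL) / (3*sigma) = (100.24 - 98.6) / (3*2.44) = 0.2240
Cpk = min(Cpu, Cpl) = 0.2240

0.2240


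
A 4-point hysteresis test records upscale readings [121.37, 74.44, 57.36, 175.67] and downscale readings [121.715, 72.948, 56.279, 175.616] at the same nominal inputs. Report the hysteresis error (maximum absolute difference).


|121.37 - 121.715| = 0.3450
|74.44 - 72.948| = 1.4920
|57.36 - 56.279| = 1.0810
|175.67 - 175.616| = 0.0540
hysteresis = max(diffs) = 1.4920

1.4920


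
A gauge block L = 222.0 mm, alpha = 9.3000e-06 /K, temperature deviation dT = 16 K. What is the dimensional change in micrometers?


dL = L * alpha * dT
= 222.0 * 9.3000e-06 * 16
= 0.0330336 mm
dL_um = 0.0330336 * 1000 = 33.0336 um

33.0336


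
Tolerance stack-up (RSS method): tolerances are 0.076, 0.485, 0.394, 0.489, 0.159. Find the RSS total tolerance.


RSS = sqrt(0.076^2 + 0.485^2 + 0.394^2 + 0.489^2 + 0.159^2)
= sqrt(0.660639)
= 0.8128

0.8128


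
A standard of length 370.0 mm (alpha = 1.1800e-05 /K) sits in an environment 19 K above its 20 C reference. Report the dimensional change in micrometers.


dL = L * alpha * dT
= 370.0 * 1.1800e-05 * 19
= 0.0829540 mm
dL_um = 0.0829540 * 1000 = 82.9540 um

82.9540


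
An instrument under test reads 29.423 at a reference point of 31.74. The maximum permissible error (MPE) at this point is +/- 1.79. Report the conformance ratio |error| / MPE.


e = indication - reference = 29.423 - 31.74 = -2.3170
|e| = 2.3170
ratio = |e| / MPE = 2.3170 / 1.79
ratio = 1.2944

1.2944
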